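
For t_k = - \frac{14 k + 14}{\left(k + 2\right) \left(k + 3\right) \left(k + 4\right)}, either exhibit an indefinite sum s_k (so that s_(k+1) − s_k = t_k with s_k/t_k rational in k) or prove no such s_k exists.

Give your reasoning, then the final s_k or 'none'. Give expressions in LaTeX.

s_k = - \frac{7 k \left(k + 1\right)}{2 \left(k + 2\right) \left(k + 3\right)}

The ratio is (k + 2)**2/((k + 1)*(k + 5)).
Factor: A=k + 2; B=k + 5; C=k + 1.
f must satisfy (k + 2)·f(k+1) − (k + 4)·f(k) = k + 1.
d = 2 from the (1,1,1) case.
Solve for f: f(k) = k*(k + 1)/4 (degree 2 ≤ 2).
R(k) = B(k−1)·f(k)/C(k) = k*(k + 4)/4; s_k = R·t_k = -7*k*(k + 1)/(2*(k + 2)*(k + 3)).
Check: Δs_k = 14*(-k - 1)/(k**3 + 9*k**2 + 26*k + 24). ✓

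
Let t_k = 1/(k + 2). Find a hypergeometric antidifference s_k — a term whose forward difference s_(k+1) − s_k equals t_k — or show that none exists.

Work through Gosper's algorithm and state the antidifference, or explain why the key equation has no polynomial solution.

r(k) = (k + 2)/(k + 3) after simplifying.
Take A(k)=k + 2, B(k)=k + 3, C(k)=1.
Key eq: (k + 2)·f(k+1) = (k + 2)·f(k) + (1).
From deg A=1, deg B=1, deg C=0: d=0.
Put f(k) = c0: A·f(k+1) − B(k−1)·f(k) − C = -1; need -1 = 0 — inconsistent ⇒ no f, not summable.

not Gosper-summable; s_k does not exist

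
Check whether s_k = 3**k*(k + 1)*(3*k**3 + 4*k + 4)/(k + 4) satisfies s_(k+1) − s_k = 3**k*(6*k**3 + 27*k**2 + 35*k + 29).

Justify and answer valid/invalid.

s_(k+1) = 3**(k + 1)*(k + 2)*(4*k + 3*(k + 1)**3 + 8)/(k + 5)
s_(k+1) − s_k = 3**k*(6*k**5 + 63*k**4 + 254*k**3 + 455*k**2 + 466*k + 244)/(k**2 + 9*k + 20)
(s_(k+1) − s_k) − t_k = 3**(k + 1)*(-6*k**4 - 48*k**3 - 143*k**2 - 165*k - 112)/(k**2 + 9*k + 20)

Invalid: residual 3**(k + 1)*(-6*k**4 - 48*k**3 - 143*k**2 - 165*k - 112)/(k**2 + 9*k + 20) ≠ 0.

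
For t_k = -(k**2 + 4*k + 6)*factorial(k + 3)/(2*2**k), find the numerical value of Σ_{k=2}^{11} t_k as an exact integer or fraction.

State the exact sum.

Σ = -8300667195/2

Compute t_(k+1)/t_k: get (k + 4)*(4*k + (k + 1)**2 + 10)/(2*(k**2 + 4*k + 6)).
Gosper form: A/B · C(k+1)/C(k) with A=k/2 + 2, B=1, C=k**2 + 4*k + 6.
Solve (k/2 + 2)·f(k+1) − (1)·f(k) = k**2 + 4*k + 6.
From deg A=1, deg B=0, deg C=2: d=1.
Match coefficients ⇒ f(k) = 2*(k + 1).
Get s_k = R·t_k = -(k + 1)*factorial(k + 3)/2**k with R(k) = B(k−1)f(k)/C(k) = 2*(k + 1)/(k**2 + 4*k + 6).
s_(k+1) − s_k = -(k**2 + 4*k + 6)*factorial(k + 3)/(2*2**k) = t_k.
Evaluate s at k=12 and k=2: -8300667375/2 and -90; difference -8300667195/2.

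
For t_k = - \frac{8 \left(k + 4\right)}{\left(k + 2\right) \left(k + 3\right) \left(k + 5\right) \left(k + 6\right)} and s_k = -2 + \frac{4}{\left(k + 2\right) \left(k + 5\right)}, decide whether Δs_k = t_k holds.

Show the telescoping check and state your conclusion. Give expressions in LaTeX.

s_(k+1) = -2 + 4/((k + 3)*(k + 6))
s_(k+1) − s_k = 8*(-k - 4)/(k**4 + 16*k**3 + 91*k**2 + 216*k + 180)
(s_(k+1) − s_k) − t_k = 0

Valid — Δs_k = t_k.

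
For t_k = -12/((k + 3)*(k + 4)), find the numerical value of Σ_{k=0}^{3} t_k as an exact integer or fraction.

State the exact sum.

Σ = -16/7

r(k) = (k + 3)/(k + 5) after simplifying.
Factor: A=k + 3; B=k + 5; C=1.
Set up (k + 3)·f(k+1) − (k + 4)·f(k) − (1) = 0.
deg f ≤ 1 (via 1,1,0).
A polynomial solution: f(k) = k/3.
Then R = B(k−1)f/C = k*(k + 4)/3, so s_k = R(k)·t_k = -4*k/(k + 3).
Check: Δs_k = -12/(k**2 + 7*k + 12). ✓
Σ_(k=0)^(3) t_k = s_(4) − s_(0) = -16/7 − (0) = -16/7.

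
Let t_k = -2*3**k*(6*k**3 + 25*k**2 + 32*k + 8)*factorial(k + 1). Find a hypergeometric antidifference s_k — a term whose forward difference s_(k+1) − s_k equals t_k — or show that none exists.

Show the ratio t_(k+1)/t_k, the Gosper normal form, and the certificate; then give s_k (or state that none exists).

Compute t_(k+1)/t_k: get 3*(6*k**4 + 55*k**3 + 186*k**2 + 271*k + 142)/(6*k**3 + 25*k**2 + 32*k + 8).
Take A(k)=3*k + 6, B(k)=1, C(k)=k**3 + 25*k**2/6 + 16*k/3 + 4/3.
f must satisfy (3*k + 6)·f(k+1) − (1)·f(k) = k**3 + 25*k**2/6 + 16*k/3 + 4/3.
Bound: deg f ≤ 2.
Solving with deg f ≤ 2: f(k) = (2*k**2 + k - 2)/6.
So s_k = (B(k−1)f/C)·t_k = ((2*k**2 + k - 2)/(6*k**3 + 25*k**2 + 32*k + 8))·t_k = -2*3**k*(2*k**2 + k - 2)*factorial(k + 1).
Verify: -2*3**k*(6*k**3 + 25*k**2 + 32*k + 8)*factorial(k + 1) matches t_k.

s_k = -2*3**k*(2*k**2 + k - 2)*factorial(k + 1)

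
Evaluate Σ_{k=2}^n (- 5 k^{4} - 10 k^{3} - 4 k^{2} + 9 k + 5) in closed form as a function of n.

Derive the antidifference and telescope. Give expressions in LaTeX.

S(n) = - n^{5} - 5 n^{4} - 8 n^{3} + 9 n + 5

r(k) = (5*k**4 + 30*k**3 + 64*k**2 + 49*k + 5)/(5*k**4 + 10*k**3 + 4*k**2 - 9*k - 5) after simplifying.
Gosper form: A/B · C(k+1)/C(k) with A=1, B=1, C=k**4 + 2*k**3 + 4*k**2/5 - 9*k/5 - 1.
Solve (1)·f(k+1) − (1)·f(k) = k**4 + 2*k**3 + 4*k**2/5 - 9*k/5 - 1.
From deg A=0, deg B=0, deg C=4: d=5.
Solve for f: f(k) = k**2*(k - 2)*(k**2 + 2*k + 2)/5 (degree 5 ≤ 5).
Get s_k = R·t_k = k**2*(-k**3 + 2*k + 4) with R(k) = B(k−1)f(k)/C(k) = k**2*(k - 2)*(k**2 + 2*k + 2)/(5*k**4 + 10*k**3 + 4*k**2 - 9*k - 5).
Δs = -5*k**4 - 10*k**3 - 4*k**2 + 9*k + 5, as required.
Telescope: S(n) = s_(n+1) − s_(2) = -n**5 - 5*n**4 - 8*n**3 + 9*n + 5 − (0) = -n**5 - 5*n**4 - 8*n**3 + 9*n + 5.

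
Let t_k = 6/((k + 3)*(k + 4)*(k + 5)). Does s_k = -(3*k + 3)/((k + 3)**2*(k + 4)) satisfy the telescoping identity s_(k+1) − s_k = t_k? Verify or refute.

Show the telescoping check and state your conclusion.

Invalid: residual 6*(-3*k - 11)/(k**5 + 19*k**4 + 143*k**3 + 533*k**2 + 984*k + 720) ≠ 0.

s_(k+1) = 3*(-k - 2)/((k + 4)**2*(k + 5))
s_(k+1) − s_k = 6*(k**2 + 4*k + 1)/(k**5 + 19*k**4 + 143*k**3 + 533*k**2 + 984*k + 720)
(s_(k+1) − s_k) − t_k = 6*(-3*k - 11)/(k**5 + 19*k**4 + 143*k**3 + 533*k**2 + 984*k + 720)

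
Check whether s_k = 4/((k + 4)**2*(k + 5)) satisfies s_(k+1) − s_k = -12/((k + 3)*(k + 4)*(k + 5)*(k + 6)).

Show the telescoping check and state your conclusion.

Invalid: residual 8*(2*k + 9)/(k**6 + 27*k**5 + 301*k**4 + 1773*k**3 + 5818*k**2 + 10080*k + 7200) ≠ 0.

s_(k+1) = 4/((k + 5)**2*(k + 6))
s_(k+1) − s_k = 4*((k + 4)**2 - (k + 5)*(k + 6))/((k + 4)**2*(k + 5)**2*(k + 6))
(s_(k+1) − s_k) − t_k = 8*(2*k + 9)/(k**6 + 27*k**5 + 301*k**4 + 1773*k**3 + 5818*k**2 + 10080*k + 7200)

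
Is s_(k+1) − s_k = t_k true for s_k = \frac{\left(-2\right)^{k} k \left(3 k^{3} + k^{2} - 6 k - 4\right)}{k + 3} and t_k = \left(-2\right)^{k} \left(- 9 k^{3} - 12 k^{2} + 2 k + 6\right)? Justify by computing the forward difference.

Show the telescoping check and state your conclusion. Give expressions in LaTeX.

s_(k+1) = (-2)**(k + 1)*(3*k**4 + 13*k**3 + 15*k**2 - k - 6)/(k + 4)
s_(k+1) − s_k = (-2)**k*(-9*k**5 - 57*k**4 - 106*k**3 - 60*k**2 + 34*k + 36)/(k**2 + 7*k + 12)
(s_(k+1) − s_k) − t_k = (-2)**(k + 1)*(-9*k**4 - 42*k**3 - 32*k**2 + 16*k + 18)/(k**2 + 7*k + 12)

Invalid: residual \frac{\left(-2\right)^{k + 1} \left(- 9 k^{4} - 42 k^{3} - 32 k^{2} + 16 k + 18\right)}{k^{2} + 7 k + 12} ≠ 0.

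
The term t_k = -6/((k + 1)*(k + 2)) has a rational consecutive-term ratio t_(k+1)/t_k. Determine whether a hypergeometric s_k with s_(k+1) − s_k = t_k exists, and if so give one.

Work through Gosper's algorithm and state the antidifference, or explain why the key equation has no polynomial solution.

s_k = -6*k/(k + 1)

Compute t_(k+1)/t_k: get (k + 1)/(k + 3).
Factor: A=k + 1; B=k + 3; C=1.
f must satisfy (k + 1)·f(k+1) − (k + 2)·f(k) = 1.
deg f ≤ 1 (via 1,1,0).
Solving with deg f ≤ 1: f(k) = k.
Then R = B(k−1)f/C = k*(k + 2), so s_k = R(k)·t_k = -6*k/(k + 1).
Δs = -6/(k**2 + 3*k + 2), as required.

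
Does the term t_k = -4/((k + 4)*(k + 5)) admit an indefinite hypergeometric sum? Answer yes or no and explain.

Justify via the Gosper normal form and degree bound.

r(k) = (k + 4)/(k + 6) after simplifying.
Gosper form: A/B · C(k+1)/C(k) with A=k + 4, B=k + 6, C=1.
Need (k + 4)·f(k+1) − (k + 5)·f(k) = 1.
d = 1 from the (1,1,0) case.
Solving with deg f ≤ 1: f(k) = k/4.
Get s_k = R·t_k = -k/(k + 4) with R(k) = B(k−1)f(k)/C(k) = k*(k + 5)/4.
Verify: -4/(k**2 + 9*k + 20) matches t_k.

Yes. s_k = -k/(k + 4).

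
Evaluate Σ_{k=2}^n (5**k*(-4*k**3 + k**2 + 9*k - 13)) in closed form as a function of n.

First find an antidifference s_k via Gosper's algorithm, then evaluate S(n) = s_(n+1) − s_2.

Step 1: r(k) = 5*(4*k**3 + 11*k**2 + k + 7)/(4*k**3 - k**2 - 9*k + 13).
Normal form (A,B,C) = (5, 1, k**3 - k**2/4 - 9*k/4 + 13/4).
f must satisfy (5)·f(k+1) − (1)·f(k) = k**3 - k**2/4 - 9*k/4 + 13/4.
d = 3 from the (0,0,3) case.
Coefficient equations give f(k) = (k**3 - 4*k**2 + 4*k + 2)/4.
Get s_k = R·t_k = 5**k*(-k**3 + 4*k**2 - 4*k - 2) with R(k) = B(k−1)f(k)/C(k) = (k**3 - 4*k**2 + 4*k + 2)/(4*k**3 - k**2 - 9*k + 13).
Check: Δs_k = 5**k*(-4*k**3 + k**2 + 9*k - 13). ✓
Telescope: S(n) = s_(n+1) − s_(2) = 5**(n + 1)*(-n**3 + n**2 + n - 3) − (-50) = -5*5**n*n**3 + 5*5**n*n**2 + 5*5**n*n - 15*5**n + 50.

S(n) = -5*5**n*n**3 + 5*5**n*n**2 + 5*5**n*n - 15*5**n + 50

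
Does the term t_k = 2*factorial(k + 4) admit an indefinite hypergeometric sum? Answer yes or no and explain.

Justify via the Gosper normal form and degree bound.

No; the degree bound rules out any f.

Ratio r(k) = k + 5.
A = k + 5, B = 1, C = 1.
f must satisfy (k + 5)·f(k+1) − (1)·f(k) = 1.
From deg A=1, deg B=0, deg C=0: d=-1.
Negative degree bound (-1): no f exists, t_k not Gosper-summable.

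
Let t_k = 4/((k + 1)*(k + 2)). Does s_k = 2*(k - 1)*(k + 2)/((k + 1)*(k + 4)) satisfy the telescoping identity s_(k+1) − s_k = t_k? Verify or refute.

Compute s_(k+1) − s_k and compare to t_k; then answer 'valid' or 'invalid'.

Invalid: residual 4*(k**2 - k - 10)/(k**4 + 12*k**3 + 49*k**2 + 78*k + 40) ≠ 0.

s_(k+1) = 2*k*(k + 3)/((k + 2)*(k + 5))
s_(k+1) − s_k = 8*(k**2 + 4*k + 5)/(k**4 + 12*k**3 + 49*k**2 + 78*k + 40)
(s_(k+1) − s_k) − t_k = 4*(k**2 - k - 10)/(k**4 + 12*k**3 + 49*k**2 + 78*k + 40)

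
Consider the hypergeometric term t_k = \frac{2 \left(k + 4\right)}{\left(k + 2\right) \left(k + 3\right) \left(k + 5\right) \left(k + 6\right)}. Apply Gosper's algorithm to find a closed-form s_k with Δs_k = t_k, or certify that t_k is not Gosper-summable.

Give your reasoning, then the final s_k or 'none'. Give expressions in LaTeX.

Compute t_(k+1)/t_k: get (k + 2)*(k + 5)**2/((k + 4)**2*(k + 7)).
Take A(k)=k + 2, B(k)=k + 7, C(k)=k**2 + 8*k + 16.
Need (k + 2)·f(k+1) − (k + 6)·f(k) = k**2 + 8*k + 16.
From deg A=1, deg B=1, deg C=2: d=4.
Solving with deg f ≤ 4: f(k) = k*(k + 3)*(k + 4)*(k + 7)/20.
Get s_k = R·t_k = k*(k + 7)/(10*(k**2 + 7*k + 10)) with R(k) = B(k−1)f(k)/C(k) = k*(k + 3)*(k + 6)*(k + 7)/(20*(k + 4)).
Verify: 2*(k + 4)/(k**4 + 16*k**3 + 91*k**2 + 216*k + 180) matches t_k.

s_k = \frac{k \left(k + 7\right)}{10 \left(k^{2} + 7 k + 10\right)}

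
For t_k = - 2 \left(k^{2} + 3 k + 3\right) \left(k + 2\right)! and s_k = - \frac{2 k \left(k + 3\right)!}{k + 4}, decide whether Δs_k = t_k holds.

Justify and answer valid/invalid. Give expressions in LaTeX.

s_(k+1) = -2*(k + 1)*factorial(k + 4)/(k + 5)
s_(k+1) − s_k = -2*(k**3 + 8*k**2 + 19*k + 16)*factorial(k + 3)/((k + 4)*(k + 5))
(s_(k+1) − s_k) − t_k = 2*(k**3 + 7*k**2 + 14*k + 12)*factorial(k + 2)/((k + 4)*(k + 5))

Invalid: residual \frac{2 \left(k^{3} + 7 k^{2} + 14 k + 12\right) \left(k + 2\right)!}{\left(k + 4\right) \left(k + 5\right)} ≠ 0.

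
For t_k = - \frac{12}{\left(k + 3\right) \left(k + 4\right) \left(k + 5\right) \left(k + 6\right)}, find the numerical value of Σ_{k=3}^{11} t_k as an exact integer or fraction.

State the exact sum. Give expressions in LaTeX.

Compute t_(k+1)/t_k: get (k + 3)/(k + 7).
Take A(k)=k + 3, B(k)=k + 7, C(k)=1.
f must satisfy (k + 3)·f(k+1) − (k + 6)·f(k) = 1.
From deg A=1, deg B=1, deg C=0: d=3.
Solving with deg f ≤ 3: f(k) = k*(k**2 + 12*k + 47)/180.
Get s_k = R·t_k = k*(-k**2 - 12*k - 47)/(15*(k + 3)*(k + 4)*(k + 5)) with R(k) = B(k−1)f(k)/C(k) = k*(k + 6)*(k**2 + 12*k + 47)/180.
Check: Δs_k = -12/(k**4 + 18*k**3 + 119*k**2 + 342*k + 360). ✓
Σ_(k=3)^(11) t_k = s_(12) − s_(3) = -67/1020 − (-23/420) = -13/1190.

Σ = -13/1190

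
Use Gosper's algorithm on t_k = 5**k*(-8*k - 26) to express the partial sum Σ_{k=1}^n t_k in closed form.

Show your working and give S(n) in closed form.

Compute t_(k+1)/t_k: get 5*(4*k + 17)/(4*k + 13).
So A=5 and B=1, with C=k + 13/4.
Key eq: (5)·f(k+1) = (1)·f(k) + (k + 13/4).
d = 1 from the (0,0,1) case.
Solving with deg f ≤ 1: f(k) = (k + 2)/4.
Certificate R = B(k−1)f/C = (k + 2)/(4*k + 13) gives s_k = -2*5**k*(k + 2).
Check: Δs_k = 5**k*(-8*k - 26). ✓
Evaluate: s_(n+1) = 10*5**n*(-n - 3); subtract s_(1) = -30 ⇒ S(n) = -10*5**n*n - 30*5**n + 30.

S(n) = -10*5**n*n - 30*5**n + 30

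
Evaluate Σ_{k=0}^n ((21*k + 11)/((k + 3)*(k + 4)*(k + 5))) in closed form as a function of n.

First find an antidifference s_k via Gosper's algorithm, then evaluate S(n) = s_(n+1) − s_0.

The ratio is (k + 3)*(21*k + 32)/((k + 6)*(21*k + 11)).
So A=k + 3 and B=k + 6, with C=k + 11/21.
Set up (k + 3)·f(k+1) − (k + 5)·f(k) − (k + 11/21) = 0.
deg f ≤ 2 (via 1,1,1).
Solve for f: f(k) = k*(37*k + 7)/252 (degree 2 ≤ 2).
Then R = B(k−1)f/C = k*(k + 5)*(37*k + 7)/(12*(21*k + 11)), so s_k = R(k)·t_k = k*(37*k + 7)/(12*(k + 3)*(k + 4)).
Check: Δs_k = (21*k + 11)/(k**3 + 12*k**2 + 47*k + 60). ✓
s_(n+1) = (37*n**2 + 81*n + 44)/(12*(n**2 + 9*n + 20)) and s_(0) = 0, so S(n) = (37*n**2 + 81*n + 44)/(12*(n**2 + 9*n + 20)).

S(n) = (37*n**2 + 81*n + 44)/(12*(n**2 + 9*n + 20))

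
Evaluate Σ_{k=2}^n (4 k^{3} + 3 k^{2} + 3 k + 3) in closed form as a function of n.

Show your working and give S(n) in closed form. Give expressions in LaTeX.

Compute t_(k+1)/t_k: get (4*k**3 + 15*k**2 + 21*k + 13)/(4*k**3 + 3*k**2 + 3*k + 3).
Factor: A=1; B=1; C=k**3 + 3*k**2/4 + 3*k/4 + 3/4.
Solve (1)·f(k+1) − (1)·f(k) = k**3 + 3*k**2/4 + 3*k/4 + 3/4.
deg f ≤ 4 (via 0,0,3).
A polynomial solution: f(k) = k*(k**3 - k**2 + k + 2)/4.
Get s_k = R·t_k = k*(k**3 - k**2 + k + 2) with R(k) = B(k−1)f(k)/C(k) = k*(k**3 - k**2 + k + 2)/(4*k**3 + 3*k**2 + 3*k + 3).
Check: Δs_k = 4*k**3 + 3*k**2 + 3*k + 3. ✓
s_(n+1) = n**4 + 3*n**3 + 4*n**2 + 5*n + 3 and s_(2) = 16, so S(n) = n**4 + 3*n**3 + 4*n**2 + 5*n - 13.

S(n) = n^{4} + 3 n^{3} + 4 n^{2} + 5 n - 13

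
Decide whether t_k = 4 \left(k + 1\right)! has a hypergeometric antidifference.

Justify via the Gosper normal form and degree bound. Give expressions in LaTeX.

No — key equation has no polynomial f.

r(k) = k + 2 after simplifying.
Take A(k)=k + 2, B(k)=1, C(k)=1.
Set up (k + 2)·f(k+1) − (1)·f(k) − (1) = 0.
From deg A=1, deg B=0, deg C=0: d=-1.
Bound -1 < 0, so the key equation has no polynomial solution.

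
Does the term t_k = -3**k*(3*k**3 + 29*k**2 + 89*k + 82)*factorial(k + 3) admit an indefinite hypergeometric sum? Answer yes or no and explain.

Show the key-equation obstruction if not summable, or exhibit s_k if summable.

The ratio is 3*(3*k**4 + 50*k**3 + 308*k**2 + 827*k + 812)/(3*k**3 + 29*k**2 + 89*k + 82).
Factor: A=3*k + 12; B=1; C=k**3 + 29*k**2/3 + 89*k/3 + 82/3.
Set up (3*k + 12)·f(k+1) − (1)·f(k) − (k**3 + 29*k**2/3 + 89*k/3 + 82/3) = 0.
deg f ≤ 2 (via 1,0,3).
Match coefficients ⇒ f(k) = (k**2 + 4*k + 2)/3.
So s_k = (B(k−1)f/C)·t_k = ((k**2 + 4*k + 2)/(3*k**3 + 29*k**2 + 89*k + 82))·t_k = -3**k*(k**2 + 4*k + 2)*factorial(k + 3).
Verify: -3**k*(3*k**3 + 29*k**2 + 89*k + 82)*factorial(k + 3) matches t_k.

Yes. s_k = -3**k*(k**2 + 4*k + 2)*factorial(k + 3).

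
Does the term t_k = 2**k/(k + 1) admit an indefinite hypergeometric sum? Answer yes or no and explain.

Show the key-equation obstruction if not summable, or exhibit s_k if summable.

Step 1: r(k) = 2*(k + 1)/(k + 2).
So A=2*k + 2 and B=k + 2, with C=1.
f must satisfy (2*k + 2)·f(k+1) − (k + 1)·f(k) = 1.
deg f ≤ -1 (via 1,1,0).
Bound -1 < 0, so the key equation has no polynomial solution.

No. Not Gosper-summable.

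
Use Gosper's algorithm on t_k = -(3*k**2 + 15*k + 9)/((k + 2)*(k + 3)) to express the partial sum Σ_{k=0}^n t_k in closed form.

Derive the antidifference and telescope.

S(n) = 3*(-2*n**2 - 5*n - 3)/(2*(n + 3))

The ratio is (k + 2)*(5*k + (k + 1)**2 + 8)/((k + 4)*(k**2 + 5*k + 3)).
So A=k + 2 and B=k + 4, with C=k**2 + 5*k + 3.
Solve (k + 2)·f(k+1) − (k + 3)·f(k) = k**2 + 5*k + 3.
Degrees (1,1,2) ⇒ d ≤ 2.
Solving with deg f ≤ 2: f(k) = k*(2*k + 1)/2.
Get s_k = R·t_k = -3*k*(2*k + 1)/(2*k + 4) with R(k) = B(k−1)f(k)/C(k) = k*(k + 3)*(2*k + 1)/(2*(k**2 + 5*k + 3)).
Δs = 3*(-k**2 - 5*k - 3)/(k**2 + 5*k + 6), as required.
s_(n+1) = 3*(-2*n**2 - 5*n - 3)/(2*(n + 3)) and s_(0) = 0, so S(n) = 3*(-2*n**2 - 5*n - 3)/(2*(n + 3)).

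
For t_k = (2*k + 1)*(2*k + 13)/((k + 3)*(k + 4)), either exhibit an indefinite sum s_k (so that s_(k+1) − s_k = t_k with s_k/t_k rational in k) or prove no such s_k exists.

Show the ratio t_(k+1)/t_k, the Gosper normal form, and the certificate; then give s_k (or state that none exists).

s_k = k*(12*k + 1)/(3*(k + 3))

Compute t_(k+1)/t_k: get (k + 3)*(2*k + 3)*(2*k + 15)/((k + 5)*(2*k + 1)*(2*k + 13)).
Take A(k)=k + 3, B(k)=k + 5, C(k)=k**2 + 7*k + 13/4.
Set up (k + 3)·f(k+1) − (k + 4)·f(k) − (k**2 + 7*k + 13/4) = 0.
From deg A=1, deg B=1, deg C=2: d=2.
Solve for f: f(k) = k*(12*k + 1)/12 (degree 2 ≤ 2).
Then R = B(k−1)f/C = k*(k + 4)*(12*k + 1)/(3*(2*k + 1)*(2*k + 13)), so s_k = R(k)·t_k = k*(12*k + 1)/(3*(k + 3)).
s_(k+1) − s_k = (4*k**2 + 28*k + 13)/(k**2 + 7*k + 12) = t_k.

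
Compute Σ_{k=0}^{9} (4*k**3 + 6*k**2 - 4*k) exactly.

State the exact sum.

The ratio is (2*k**3 + 9*k**2 + 10*k + 3)/(k*(2*k**2 + 3*k - 2)).
Factor: A=1; B=1; C=k**3 + 3*k**2/2 - k.
Solve (1)·f(k+1) − (1)·f(k) = k**3 + 3*k**2/2 - k.
d = 4 from the (0,0,3) case.
Solve for f: f(k) = k*(k - 1)*(k**2 + k - 3)/4 (degree 4 ≤ 4).
Then R = B(k−1)f/C = (k - 1)*(k**2 + k - 3)/(2*(k + 2)*(2*k - 1)), so s_k = R(k)·t_k = k*(k**3 - 4*k + 3).
Δs = 2*k*(2*k**2 + 3*k - 2), as required.
Evaluate s at k=10 and k=0: 9630 and 0; difference 9630.

Σ = 9630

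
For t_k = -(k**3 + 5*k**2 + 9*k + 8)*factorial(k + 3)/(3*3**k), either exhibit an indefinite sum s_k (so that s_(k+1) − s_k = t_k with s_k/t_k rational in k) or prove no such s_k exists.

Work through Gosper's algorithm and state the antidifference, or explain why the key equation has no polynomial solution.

s_k = -(k**2 + 2*k - 4)*factorial(k + 3)/3**k

t_(k+1)/t_k = (k**4 + 12*k**3 + 54*k**2 + 111*k + 92)/(3*(k**3 + 5*k**2 + 9*k + 8)).
A = k/3 + 4/3, B = 1, C = k**3 + 5*k**2 + 9*k + 8.
f must satisfy (k/3 + 4/3)·f(k+1) − (1)·f(k) = k**3 + 5*k**2 + 9*k + 8.
deg f ≤ 2 (via 1,0,3).
A polynomial solution: f(k) = 3*(k**2 + 2*k - 4).
Get s_k = R·t_k = -(k**2 + 2*k - 4)*factorial(k + 3)/3**k with R(k) = B(k−1)f(k)/C(k) = 3*(k**2 + 2*k - 4)/(k**3 + 5*k**2 + 9*k + 8).
Verify: -(k**3 + 5*k**2 + 9*k + 8)*factorial(k + 3)/(3*3**k) matches t_k.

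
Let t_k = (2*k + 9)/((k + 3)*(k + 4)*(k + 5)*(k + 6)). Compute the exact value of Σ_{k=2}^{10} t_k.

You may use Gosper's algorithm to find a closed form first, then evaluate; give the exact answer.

The ratio is (k + 3)*(2*k + 11)/((k + 7)*(2*k + 9)).
Normal form (A,B,C) = (k + 3, k + 7, k + 9/2).
Solve (k + 3)·f(k+1) − (k + 6)·f(k) = k + 9/2.
Degrees (1,1,1) ⇒ d ≤ 3.
Solve for f: f(k) = k*(k + 4)*(k + 8)/30 (degree 3 ≤ 3).
Then R = B(k−1)f/C = k*(k + 4)*(k + 6)*(k + 8)/(15*(2*k + 9)), so s_k = R(k)·t_k = k*(k + 8)/(15*(k**2 + 8*k + 15)).
Verify: (2*k + 9)/(k**4 + 18*k**3 + 119*k**2 + 342*k + 360) matches t_k.
Σ_(k=2)^(10) t_k = s_(11) − s_(2) = 209/3360 − (4/105) = 27/1120.

Σ = 27/1120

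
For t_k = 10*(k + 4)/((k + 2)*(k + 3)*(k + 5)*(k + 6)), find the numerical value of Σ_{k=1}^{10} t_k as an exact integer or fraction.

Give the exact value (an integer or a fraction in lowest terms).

Σ = 475/1872

r(k) = (k + 2)*(k + 5)**2/((k + 4)**2*(k + 7)) after simplifying.
Normal form (A,B,C) = (k + 2, k + 7, k**2 + 8*k + 16).
Set up (k + 2)·f(k+1) − (k + 6)·f(k) − (k**2 + 8*k + 16) = 0.
d = 4 from the (1,1,2) case.
Solving with deg f ≤ 4: f(k) = k*(k + 3)*(k + 4)*(k + 7)/20.
Certificate R = B(k−1)f/C = k*(k + 3)*(k + 6)*(k + 7)/(20*(k + 4)) gives s_k = k*(k + 7)/(2*(k**2 + 7*k + 10)).
s_(k+1) − s_k = 10*(k + 4)/(k**4 + 16*k**3 + 91*k**2 + 216*k + 180) = t_k.
Telescoping: Σ = s_(11) − s_(1) = 99/208 − (2/9) = 475/1872.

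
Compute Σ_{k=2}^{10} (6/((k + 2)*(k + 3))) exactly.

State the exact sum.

Σ = 27/26

Step 1: r(k) = (k + 2)/(k + 4).
Take A(k)=k + 2, B(k)=k + 4, C(k)=1.
Key eq: (k + 2)·f(k+1) = (k + 3)·f(k) + (1).
Degrees (1,1,0) ⇒ d ≤ 1.
Solve for f: f(k) = k/2 (degree 1 ≤ 1).
Get s_k = R·t_k = 3*k/(k + 2) with R(k) = B(k−1)f(k)/C(k) = k*(k + 3)/2.
Δs = 6/(k**2 + 5*k + 6), as required.
Telescoping: Σ = s_(11) − s_(2) = 33/13 − (3/2) = 27/26.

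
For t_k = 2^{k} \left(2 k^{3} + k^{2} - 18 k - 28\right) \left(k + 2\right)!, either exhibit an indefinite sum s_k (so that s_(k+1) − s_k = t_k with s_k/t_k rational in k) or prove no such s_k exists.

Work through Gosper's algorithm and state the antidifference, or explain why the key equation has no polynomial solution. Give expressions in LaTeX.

s_k = 2^{k} \left(k^{2} - 4 k - 2\right) \left(k + 2\right)!

Ratio r(k) = 2*(2*k**4 + 13*k**3 + 11*k**2 - 73*k - 129)/(2*k**3 + k**2 - 18*k - 28).
Factor: A=2*k + 6; B=1; C=k**3 + k**2/2 - 9*k - 14.
Key eq: (2*k + 6)·f(k+1) = (1)·f(k) + (k**3 + k**2/2 - 9*k - 14).
Bound: deg f ≤ 2.
Solving with deg f ≤ 2: f(k) = (k**2 - 4*k - 2)/2.
Get s_k = R·t_k = 2**k*(k**2 - 4*k - 2)*factorial(k + 2) with R(k) = B(k−1)f(k)/C(k) = (k**2 - 4*k - 2)/(2*k**3 + k**2 - 18*k - 28).
Verify: 2**k*(2*k**3 + k**2 - 18*k - 28)*factorial(k + 2) matches t_k.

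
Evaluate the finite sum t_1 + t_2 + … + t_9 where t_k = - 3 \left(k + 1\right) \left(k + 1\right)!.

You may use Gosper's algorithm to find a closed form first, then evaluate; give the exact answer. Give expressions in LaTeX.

Step 1: r(k) = (k + 2)**2/(k + 1).
Normal form (A,B,C) = (k + 2, 1, k + 1).
Solve (k + 2)·f(k+1) − (1)·f(k) = k + 1.
Degrees (1,0,1) ⇒ d ≤ 0.
Solve for f: f(k) = 1 (degree 0 ≤ 0).
Then R = B(k−1)f/C = 1/(k + 1), so s_k = R(k)·t_k = -3*factorial(k + 1).
Δs = -3*(k + 1)*factorial(k + 1), as required.
Telescoping: Σ = s_(10) − s_(1) = -119750400 − (-6) = -119750394.

Σ = -119750394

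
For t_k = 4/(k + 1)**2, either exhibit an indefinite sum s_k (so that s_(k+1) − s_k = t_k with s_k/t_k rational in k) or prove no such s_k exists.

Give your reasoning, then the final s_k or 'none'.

none (Gosper's algorithm certifies no s_k)

Compute t_(k+1)/t_k: get (k + 1)**2/(k + 2)**2.
Gosper form: A/B · C(k+1)/C(k) with A=k**2 + 2*k + 1, B=k**2 + 4*k + 4, C=1.
Set up (k**2 + 2*k + 1)·f(k+1) − (k**2 + 2*k + 1)·f(k) − (1) = 0.
d = 0 from the (2,2,0) case.
Generic f = c0 gives residual -1; -1 = 0 cannot hold, so t_k is not Gosper-summable.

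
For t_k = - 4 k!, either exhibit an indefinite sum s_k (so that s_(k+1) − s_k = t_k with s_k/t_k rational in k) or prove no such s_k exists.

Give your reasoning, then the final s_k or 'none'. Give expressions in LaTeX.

none (Gosper's algorithm certifies no s_k)

The ratio is k + 1.
Normal form (A,B,C) = (k + 1, 1, 1).
Solve (k + 1)·f(k+1) − (1)·f(k) = 1.
deg f ≤ -1 (via 1,0,0).
Negative degree bound (-1): no f exists, t_k not Gosper-summable.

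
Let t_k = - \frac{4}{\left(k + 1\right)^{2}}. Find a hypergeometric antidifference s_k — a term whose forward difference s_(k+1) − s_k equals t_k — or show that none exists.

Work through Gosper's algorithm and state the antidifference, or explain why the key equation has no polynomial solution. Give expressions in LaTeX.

Step 1: r(k) = (k + 1)**2/(k + 2)**2.
Gosper form: A/B · C(k+1)/C(k) with A=k**2 + 2*k + 1, B=k**2 + 4*k + 4, C=1.
Key eq: (k**2 + 2*k + 1)·f(k+1) = (k**2 + 2*k + 1)·f(k) + (1).
From deg A=2, deg B=2, deg C=0: d=0.
Put f(k) = c0: A·f(k+1) − B(k−1)·f(k) − C = -1; need -1 = 0 — inconsistent ⇒ no f, not summable.

no hypergeometric antidifference exists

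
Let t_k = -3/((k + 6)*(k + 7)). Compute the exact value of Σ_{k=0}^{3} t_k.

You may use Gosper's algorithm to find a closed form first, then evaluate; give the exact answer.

Σ = -1/5

Compute t_(k+1)/t_k: get (k + 6)/(k + 8).
A = k + 6, B = k + 8, C = 1.
Solve (k + 6)·f(k+1) − (k + 7)·f(k) = 1.
Degrees (1,1,0) ⇒ d ≤ 1.
Coefficient equations give f(k) = k/6.
Then R = B(k−1)f/C = k*(k + 7)/6, so s_k = R(k)·t_k = -k/(2*k + 12).
Verify: -3/(k**2 + 13*k + 42) matches t_k.
Sum = s_(4) − s_(0); s_(4) = -1/5, s_(0) = 0 ⇒ -1/5.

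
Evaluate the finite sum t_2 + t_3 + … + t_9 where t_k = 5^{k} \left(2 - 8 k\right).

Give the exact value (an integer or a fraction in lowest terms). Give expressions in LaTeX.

Σ = -166015600

Ratio r(k) = 5*(4*k + 3)/(4*k - 1).
Gosper form: A/B · C(k+1)/C(k) with A=5, B=1, C=k - 1/4.
Solve (5)·f(k+1) − (1)·f(k) = k - 1/4.
Degrees (0,0,1) ⇒ d ≤ 1.
Coefficient equations give f(k) = (2*k - 3)/8.
Certificate R = B(k−1)f/C = (2*k - 3)/(2*(4*k - 1)) gives s_k = 5**k*(3 - 2*k).
Check: Δs_k = 5**k*(2 - 8*k). ✓
Σ_(k=2)^(9) t_k = s_(10) − s_(2) = -166015625 − (-25) = -166015600.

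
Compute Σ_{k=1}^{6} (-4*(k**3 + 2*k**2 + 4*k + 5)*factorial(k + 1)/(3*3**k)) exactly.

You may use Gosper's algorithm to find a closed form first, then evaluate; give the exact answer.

Σ = -984952/243

r(k) = (k**4 + 7*k**3 + 21*k**2 + 34*k + 24)/(3*(k**3 + 2*k**2 + 4*k + 5)) after simplifying.
Normal form (A,B,C) = (k/3 + 2/3, 1, k**3 + 2*k**2 + 4*k + 5).
Key eq: (k/3 + 2/3)·f(k+1) = (1)·f(k) + (k**3 + 2*k**2 + 4*k + 5).
Bound: deg f ≤ 2.
Coefficient equations give f(k) = 3*(k**2 + k - 1).
Get s_k = R·t_k = -4*(k**2 + k - 1)*factorial(k + 1)/3**k with R(k) = B(k−1)f(k)/C(k) = 3*(k**2 + k - 1)/(k**3 + 2*k**2 + 4*k + 5).
s_(k+1) − s_k = -4*(k**3 + 2*k**2 + 4*k + 5)*factorial(k + 1)/(3*3**k) = t_k.
Evaluate s at k=7 and k=1: -985600/243 and -8/3; difference -984952/243.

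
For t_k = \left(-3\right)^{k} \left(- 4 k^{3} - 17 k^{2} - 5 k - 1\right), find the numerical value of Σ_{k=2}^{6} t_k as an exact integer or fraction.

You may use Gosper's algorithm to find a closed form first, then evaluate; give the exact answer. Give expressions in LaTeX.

Ratio r(k) = 3*(-4*k**3 - 29*k**2 - 51*k - 27)/(4*k**3 + 17*k**2 + 5*k + 1).
Take A(k)=-3, B(k)=1, C(k)=k**3 + 17*k**2/4 + 5*k/4 + 1/4.
Solve (-3)·f(k+1) − (1)·f(k) = k**3 + 17*k**2/4 + 5*k/4 + 1/4.
deg f ≤ 3 (via 0,0,3).
Solving with deg f ≤ 3: f(k) = -(k - 1)*(k**2 + 3*k - 1)/4.
Get s_k = R·t_k = (-3)**k*(k**3 + 2*k**2 - 4*k + 1) with R(k) = B(k−1)f(k)/C(k) = -(k - 1)*(k**2 + 3*k - 1)/(4*k**3 + 17*k**2 + 5*k + 1).
Verify: (-3)**k*(-4*k**3 - 17*k**2 - 5*k - 1) matches t_k.
Σ_(k=2)^(6) t_k = s_(7) − s_(2) = -905418 − (81) = -905499.

Σ = -905499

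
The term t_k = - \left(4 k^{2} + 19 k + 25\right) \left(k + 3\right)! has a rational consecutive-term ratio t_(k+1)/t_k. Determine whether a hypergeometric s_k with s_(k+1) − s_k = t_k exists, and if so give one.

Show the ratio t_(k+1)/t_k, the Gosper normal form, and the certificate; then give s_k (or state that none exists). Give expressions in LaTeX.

r(k) = (k + 4)*(19*k + 4*(k + 1)**2 + 44)/(4*k**2 + 19*k + 25) after simplifying.
So A=k + 4 and B=1, with C=k**2 + 19*k/4 + 25/4.
Key eq: (k + 4)·f(k+1) = (1)·f(k) + (k**2 + 19*k/4 + 25/4).
Bound: deg f ≤ 1.
A polynomial solution: f(k) = (4*k + 3)/4.
Certificate R = B(k−1)f/C = (4*k + 3)/(4*k**2 + 19*k + 25) gives s_k = -(4*k + 3)*factorial(k + 3).
Δs = -(4*k**2 + 19*k + 25)*factorial(k + 3), as required.

s_k = - \left(4 k + 3\right) \left(k + 3\right)!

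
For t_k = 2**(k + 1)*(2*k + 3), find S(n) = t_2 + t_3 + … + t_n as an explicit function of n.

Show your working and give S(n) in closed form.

The ratio is 2*(2*k + 5)/(2*k + 3).
Take A(k)=2, B(k)=1, C(k)=k + 3/2.
Need (2)·f(k+1) − (1)·f(k) = k + 3/2.
From deg A=0, deg B=0, deg C=1: d=1.
Match coefficients ⇒ f(k) = (2*k - 1)/2.
So s_k = (B(k−1)f/C)·t_k = ((2*k - 1)/(2*k + 3))·t_k = 2**(k + 1)*(2*k - 1).
Δs = 2**(k + 1)*(2*k + 3), as required.
Telescope: S(n) = s_(n+1) − s_(2) = 2**(n + 2)*(2*n + 1) − (24) = 8*2**n*n + 4*2**n - 24.

S(n) = 8*2**n*n + 4*2**n - 24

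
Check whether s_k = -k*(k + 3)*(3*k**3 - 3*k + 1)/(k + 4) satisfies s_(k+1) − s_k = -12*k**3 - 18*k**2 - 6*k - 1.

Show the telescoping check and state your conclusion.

s_(k+1) = (k + 1)*(k + 4)*(3*k - 3*(k + 1)**3 + 2)/(k + 5)
s_(k+1) − s_k = (-12*k**5 - 117*k**4 - 342*k**3 - 334*k**2 - 105*k - 16)/(k**2 + 9*k + 20)
(s_(k+1) − s_k) − t_k = (9*k**4 + 66*k**3 + 81*k**2 + 24*k + 4)/(k**2 + 9*k + 20)

Invalid: residual (9*k**4 + 66*k**3 + 81*k**2 + 24*k + 4)/(k**2 + 9*k + 20) ≠ 0.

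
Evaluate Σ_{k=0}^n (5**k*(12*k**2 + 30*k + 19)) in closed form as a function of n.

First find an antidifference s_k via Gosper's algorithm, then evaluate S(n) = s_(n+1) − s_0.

The ratio is 5*(12*k**2 + 54*k + 61)/(12*k**2 + 30*k + 19).
Factor: A=5; B=1; C=k**2 + 5*k/2 + 19/12.
f must satisfy (5)·f(k+1) − (1)·f(k) = k**2 + 5*k/2 + 19/12.
d = 2 from the (0,0,2) case.
Solve for f: f(k) = (3*k**2 + 1)/12 (degree 2 ≤ 2).
Certificate R = B(k−1)f/C = (3*k**2 + 1)/(12*k**2 + 30*k + 19) gives s_k = 5**k*(3*k**2 + 1).
Verify: 5**k*(12*k**2 + 30*k + 19) matches t_k.
s_(n+1) = 5**(n + 1)*(3*n**2 + 6*n + 4) and s_(0) = 1, so S(n) = 15*5**n*n**2 + 30*5**n*n + 20*5**n - 1.

S(n) = 15*5**n*n**2 + 30*5**n*n + 20*5**n - 1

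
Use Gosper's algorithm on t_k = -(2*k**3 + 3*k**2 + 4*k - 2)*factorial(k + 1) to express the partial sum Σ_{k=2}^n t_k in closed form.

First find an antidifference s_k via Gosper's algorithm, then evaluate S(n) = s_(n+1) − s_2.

Compute t_(k+1)/t_k: get (2*k**4 + 13*k**3 + 34*k**2 + 39*k + 14)/(2*k**3 + 3*k**2 + 4*k - 2).
Normal form (A,B,C) = (k + 2, 1, k**3 + 3*k**2/2 + 2*k - 1).
Need (k + 2)·f(k+1) − (1)·f(k) = k**3 + 3*k**2/2 + 2*k - 1.
d = 2 from the (1,0,3) case.
Coefficient equations give f(k) = k*(2*k - 3)/2.
Certificate R = B(k−1)f/C = k*(2*k - 3)/(2*k**3 + 3*k**2 + 4*k - 2) gives s_k = -k*(2*k - 3)*factorial(k + 1).
Check: Δs_k = -(2*k**3 + 3*k**2 + 4*k - 2)*factorial(k + 1). ✓
s_(n+1) = -(n + 1)*(2*n - 1)*factorial(n + 2) and s_(2) = -12, so S(n) = -2*n**4*factorial(n) - 7*n**3*factorial(n) - 6*n**2*factorial(n) + n*factorial(n) + 2*factorial(n) + 12.

S(n) = -2*n**4*factorial(n) - 7*n**3*factorial(n) - 6*n**2*factorial(n) + n*factorial(n) + 2*factorial(n) + 12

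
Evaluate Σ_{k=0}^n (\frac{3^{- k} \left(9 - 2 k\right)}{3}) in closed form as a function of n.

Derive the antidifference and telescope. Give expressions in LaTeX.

Compute t_(k+1)/t_k: get (2*k - 7)/(3*(2*k - 9)).
A = 1/3, B = 1, C = k - 9/2.
Solve (1/3)·f(k+1) − (1)·f(k) = k - 9/2.
From deg A=0, deg B=0, deg C=1: d=1.
Solve for f: f(k) = -3*(k - 4)/2 (degree 1 ≤ 1).
Certificate R = B(k−1)f/C = -3*(k - 4)/(2*k - 9) gives s_k = (k - 4)/3**k.
Δs = (9 - 2*k)/(3*3**k), as required.
Σ_(k=0)^n t_k = s_(n+1) − s_(0) = (3**(-n - 1)*(n - 3)) − (-4), i.e. (12*3**n + n - 3)/(3*3**n).

S(n) = \frac{3^{- n} \left(12 \cdot 3^{n} + n - 3\right)}{3}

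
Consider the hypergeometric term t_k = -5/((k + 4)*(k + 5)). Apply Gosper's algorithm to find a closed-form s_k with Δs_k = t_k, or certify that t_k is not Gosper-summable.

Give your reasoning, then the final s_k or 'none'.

s_k = -5*k/(4*k + 16)

t_(k+1)/t_k = (k + 4)/(k + 6).
Factor: A=k + 4; B=k + 6; C=1.
f must satisfy (k + 4)·f(k+1) − (k + 5)·f(k) = 1.
Degrees (1,1,0) ⇒ d ≤ 1.
Coefficient equations give f(k) = k/4.
R(k) = B(k−1)·f(k)/C(k) = k*(k + 5)/4; s_k = R·t_k = -5*k/(4*k + 16).
Verify: -5/(k**2 + 9*k + 20) matches t_k.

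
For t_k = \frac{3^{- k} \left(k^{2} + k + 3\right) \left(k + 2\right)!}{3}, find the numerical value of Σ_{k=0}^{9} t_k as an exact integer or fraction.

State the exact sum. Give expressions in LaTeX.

Σ = 19712000/243

The ratio is (k + 3)*(k + (k + 1)**2 + 4)/(3*(k**2 + k + 3)).
Factor: A=k/3 + 1; B=1; C=k**2 + k + 3.
f must satisfy (k/3 + 1)·f(k+1) − (1)·f(k) = k**2 + k + 3.
deg f ≤ 1 (via 1,0,2).
A polynomial solution: f(k) = 3*k.
R(k) = B(k−1)·f(k)/C(k) = 3*k/(k**2 + k + 3); s_k = R·t_k = k*factorial(k + 2)/3**k.
s_(k+1) − s_k = (k**2 + k + 3)*factorial(k + 2)/(3*3**k) = t_k.
Σ_(k=0)^(9) t_k = s_(10) − s_(0) = 19712000/243 − (0) = 19712000/243.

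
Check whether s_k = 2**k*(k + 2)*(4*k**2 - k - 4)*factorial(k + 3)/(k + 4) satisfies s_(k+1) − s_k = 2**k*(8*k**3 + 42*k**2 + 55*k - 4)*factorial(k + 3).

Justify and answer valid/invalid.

s_(k+1) = 2**(k + 1)*(k + 3)*(4*k**2 + 7*k - 1)*factorial(k + 4)/(k + 5)
s_(k+1) − s_k = 2**k*(8*k**5 + 98*k**4 + 445*k**3 + 893*k**2 + 630*k - 56)*factorial(k + 3)/((k + 4)*(k + 5))
(s_(k+1) − s_k) − t_k = -2**(k + 1)*(8*k**4 + 74*k**3 + 219*k**2 + 217*k - 12)*factorial(k + 3)/((k + 4)*(k + 5))

Invalid: residual -2**(k + 1)*(8*k**4 + 74*k**3 + 219*k**2 + 217*k - 12)*factorial(k + 3)/((k + 4)*(k + 5)) ≠ 0.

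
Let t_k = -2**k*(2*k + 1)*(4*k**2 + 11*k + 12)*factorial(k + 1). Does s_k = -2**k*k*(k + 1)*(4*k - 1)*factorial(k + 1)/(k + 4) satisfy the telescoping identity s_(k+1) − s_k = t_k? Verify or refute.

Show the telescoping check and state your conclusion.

s_(k+1) = -2**(k + 1)*(k + 1)*(k + 2)*(4*k + 3)*factorial(k + 2)/(k + 5)
s_(k+1) − s_k = -2**k*(k + 1)*(8*k**4 + 66*k**3 + 189*k**2 + 253*k + 96)*factorial(k + 1)/((k + 4)*(k + 5))
(s_(k+1) − s_k) − t_k = 3*2**k*(8*k**4 + 58*k**3 + 135*k**2 + 153*k + 48)*factorial(k + 1)/((k + 4)*(k + 5))

Invalid: residual 3*2**k*(8*k**4 + 58*k**3 + 135*k**2 + 153*k + 48)*factorial(k + 1)/((k + 4)*(k + 5)) ≠ 0.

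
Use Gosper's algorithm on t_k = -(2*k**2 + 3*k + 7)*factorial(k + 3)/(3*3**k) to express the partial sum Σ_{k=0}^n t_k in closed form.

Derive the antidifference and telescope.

S(n) = -6 - 2*n*factorial(n + 4)/(3*3**n) - factorial(n + 4)/(3*3**n)

Ratio r(k) = (k + 4)*(3*k + 2*(k + 1)**2 + 10)/(3*(2*k**2 + 3*k + 7)).
So A=k/3 + 4/3 and B=1, with C=k**2 + 3*k/2 + 7/2.
Solve (k/3 + 4/3)·f(k+1) − (1)·f(k) = k**2 + 3*k/2 + 7/2.
Bound: deg f ≤ 1.
Match coefficients ⇒ f(k) = 3*(2*k - 1)/2.
R(k) = B(k−1)·f(k)/C(k) = 3*(2*k - 1)/(2*k**2 + 3*k + 7); s_k = R·t_k = -(2*k - 1)*factorial(k + 3)/3**k.
Verify: -(2*k**2 + 3*k + 7)*factorial(k + 3)/(3*3**k) matches t_k.
Telescope: S(n) = s_(n+1) − s_(0) = -3**(-n - 1)*(2*n + 1)*factorial(n + 4) − (6) = -6 - 2*n*factorial(n + 4)/(3*3**n) - factorial(n + 4)/(3*3**n).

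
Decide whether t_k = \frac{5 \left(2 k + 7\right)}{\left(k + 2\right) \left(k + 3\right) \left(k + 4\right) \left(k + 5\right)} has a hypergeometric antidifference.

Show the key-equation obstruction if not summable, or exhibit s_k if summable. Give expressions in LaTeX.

Yes. s_k = \frac{5 k \left(k + 6\right)}{8 \left(k^{2} + 6 k + 8\right)}.

t_(k+1)/t_k = (k + 2)*(2*k + 9)/((k + 6)*(2*k + 7)).
Normal form (A,B,C) = (k + 2, k + 6, k + 7/2).
Need (k + 2)·f(k+1) − (k + 5)·f(k) = k + 7/2.
From deg A=1, deg B=1, deg C=1: d=3.
A polynomial solution: f(k) = k*(k + 3)*(k + 6)/16.
Then R = B(k−1)f/C = k*(k + 3)*(k + 5)*(k + 6)/(8*(2*k + 7)), so s_k = R(k)·t_k = 5*k*(k + 6)/(8*(k**2 + 6*k + 8)).
Δs = 5*(2*k + 7)/(k**4 + 14*k**3 + 71*k**2 + 154*k + 120), as required.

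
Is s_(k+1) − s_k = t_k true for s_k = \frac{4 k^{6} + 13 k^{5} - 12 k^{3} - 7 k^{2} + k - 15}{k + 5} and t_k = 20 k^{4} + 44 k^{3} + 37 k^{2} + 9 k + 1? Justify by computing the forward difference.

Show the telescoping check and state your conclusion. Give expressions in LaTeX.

s_(k+1) = (k + 4*(k + 1)**6 + 13*(k + 1)**5 - 12*(k + 1)**3 - 7*(k + 1)**2 - 14)/(k + 6)
s_(k+1) − s_k = (20*k**6 + 232*k**5 + 835*k**4 + 1216*k**3 + 816*k**2 + 193*k + 10)/(k**2 + 11*k + 30)
(s_(k+1) − s_k) − t_k = 2*(-16*k**5 - 143*k**4 - 260*k**3 - 197*k**2 - 44*k - 10)/(k**2 + 11*k + 30)

Invalid: residual \frac{2 \left(- 16 k^{5} - 143 k^{4} - 260 k^{3} - 197 k^{2} - 44 k - 10\right)}{k^{2} + 11 k + 30} ≠ 0.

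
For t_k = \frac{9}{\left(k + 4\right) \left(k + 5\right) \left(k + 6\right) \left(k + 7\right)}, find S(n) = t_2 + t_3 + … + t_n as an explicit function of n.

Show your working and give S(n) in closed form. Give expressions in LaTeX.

S(n) = \frac{n^{3} + 18 n^{2} + 107 n - 126}{112 \left(n^{3} + 18 n^{2} + 107 n + 210\right)}

t_(k+1)/t_k = (k + 4)/(k + 8).
So A=k + 4 and B=k + 8, with C=1.
Need (k + 4)·f(k+1) − (k + 7)·f(k) = 1.
Degrees (1,1,0) ⇒ d ≤ 3.
Solving with deg f ≤ 3: f(k) = k*(k**2 + 15*k + 74)/360.
Certificate R = B(k−1)f/C = k*(k + 7)*(k**2 + 15*k + 74)/360 gives s_k = k*(k**2 + 15*k + 74)/(40*(k + 4)*(k + 5)*(k + 6)).
Check: Δs_k = 9/(k**4 + 22*k**3 + 179*k**2 + 638*k + 840). ✓
Σ_(k=2)^n t_k = s_(n+1) − s_(2) = ((n**3 + 18*n**2 + 107*n + 90)/(40*(n**3 + 18*n**2 + 107*n + 210))) − (9/560), i.e. (n**3 + 18*n**2 + 107*n - 126)/(112*(n**3 + 18*n**2 + 107*n + 210)).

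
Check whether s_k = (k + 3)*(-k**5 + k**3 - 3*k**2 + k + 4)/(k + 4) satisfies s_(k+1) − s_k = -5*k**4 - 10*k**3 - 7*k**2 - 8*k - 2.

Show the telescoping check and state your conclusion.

s_(k+1) = (k + 4)*(k - (k + 1)**5 + (k + 1)**3 - 3*(k + 1)**2 + 5)/(k + 5)
s_(k+1) − s_k = (-5*k**6 - 51*k**5 - 167*k**4 - 223*k**3 - 181*k**2 - 143*k - 28)/(k**2 + 9*k + 20)
(s_(k+1) − s_k) − t_k = (4*k**5 + 30*k**4 + 48*k**3 + 33*k**2 + 35*k + 12)/(k**2 + 9*k + 20)

Invalid: residual (4*k**5 + 30*k**4 + 48*k**3 + 33*k**2 + 35*k + 12)/(k**2 + 9*k + 20) ≠ 0.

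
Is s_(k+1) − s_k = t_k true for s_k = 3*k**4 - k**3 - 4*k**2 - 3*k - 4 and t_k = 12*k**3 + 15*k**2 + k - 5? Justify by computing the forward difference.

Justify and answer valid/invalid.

s_(k+1) = 3*k**4 + 11*k**3 + 11*k**2 - 2*k - 9
s_(k+1) − s_k = 12*k**3 + 15*k**2 + k - 5
(s_(k+1) − s_k) − t_k = 0

Valid — Δs_k = t_k.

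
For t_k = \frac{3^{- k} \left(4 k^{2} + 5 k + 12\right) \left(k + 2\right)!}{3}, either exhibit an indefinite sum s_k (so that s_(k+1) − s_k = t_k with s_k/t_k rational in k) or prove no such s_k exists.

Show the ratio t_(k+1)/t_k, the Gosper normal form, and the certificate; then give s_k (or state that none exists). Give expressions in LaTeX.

s_k = 3^{- k} \left(4 k + 1\right) \left(k + 2\right)!

The ratio is (k + 3)*(5*k + 4*(k + 1)**2 + 17)/(3*(4*k**2 + 5*k + 12)).
Take A(k)=k/3 + 1, B(k)=1, C(k)=k**2 + 5*k/4 + 3.
f must satisfy (k/3 + 1)·f(k+1) − (1)·f(k) = k**2 + 5*k/4 + 3.
Bound: deg f ≤ 1.
A polynomial solution: f(k) = 3*(4*k + 1)/4.
Then R = B(k−1)f/C = 3*(4*k + 1)/(4*k**2 + 5*k + 12), so s_k = R(k)·t_k = (4*k + 1)*factorial(k + 2)/3**k.
Check: Δs_k = (4*k**2 + 5*k + 12)*factorial(k + 2)/(3*3**k). ✓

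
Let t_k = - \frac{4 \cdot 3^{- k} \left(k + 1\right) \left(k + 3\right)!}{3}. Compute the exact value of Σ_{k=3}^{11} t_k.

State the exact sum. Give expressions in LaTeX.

Σ = -7175090240/729

Compute t_(k+1)/t_k: get (k + 2)*(k + 4)/(3*(k + 1)).
A = k/3 + 4/3, B = 1, C = k + 1.
Solve (k/3 + 4/3)·f(k+1) − (1)·f(k) = k + 1.
Bound: deg f ≤ 0.
Match coefficients ⇒ f(k) = 3.
Certificate R = B(k−1)f/C = 3/(k + 1) gives s_k = -4*factorial(k + 3)/3**k.
Δs = -4*(k + 1)*factorial(k + 3)/(3*3**k), as required.
Evaluate s at k=12 and k=3: -7175168000/729 and -320/3; difference -7175090240/729.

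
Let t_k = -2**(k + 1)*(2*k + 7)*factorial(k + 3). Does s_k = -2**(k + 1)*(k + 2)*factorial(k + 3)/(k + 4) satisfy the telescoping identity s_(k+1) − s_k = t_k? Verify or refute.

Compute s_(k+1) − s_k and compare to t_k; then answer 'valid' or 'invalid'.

Invalid: residual 2**(k + 2)*(k + 3)*(2*k + 9)*factorial(k + 3)/((k + 4)*(k + 5)) ≠ 0.

s_(k+1) = -2**(k + 2)*(k + 3)*factorial(k + 4)/(k + 5)
s_(k+1) − s_k = -2**(k + 1)*(2*k**3 + 21*k**2 + 73*k + 86)*factorial(k + 3)/((k + 4)*(k + 5))
(s_(k+1) − s_k) − t_k = 2**(k + 2)*(k + 3)*(2*k + 9)*factorial(k + 3)/((k + 4)*(k + 5))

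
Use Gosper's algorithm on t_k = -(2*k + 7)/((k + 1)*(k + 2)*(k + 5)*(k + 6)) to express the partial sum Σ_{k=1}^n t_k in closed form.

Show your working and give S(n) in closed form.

r(k) = (k + 1)*(k + 5)*(2*k + 9)/((k + 3)*(k + 7)*(2*k + 7)) after simplifying.
Factor: A=k + 1; B=k + 7; C=k**3 + 21*k**2/2 + 73*k/2 + 42.
Key eq: (k + 1)·f(k+1) = (k + 6)·f(k) + (k**3 + 21*k**2/2 + 73*k/2 + 42).
From deg A=1, deg B=1, deg C=3: d=5.
Solve for f: f(k) = k*(k + 2)*(k + 3)*(k + 4)*(k + 6)/10 (degree 5 ≤ 5).
Get s_k = R·t_k = k*(-k - 6)/(5*(k**2 + 6*k + 5)) with R(k) = B(k−1)f(k)/C(k) = k*(k + 2)*(k + 6)**2/(5*(2*k + 7)).
s_(k+1) − s_k = (-2*k - 7)/(k**4 + 14*k**3 + 65*k**2 + 112*k + 60) = t_k.
Σ_(k=1)^n t_k = s_(n+1) − s_(1) = ((-n**2 - 8*n - 7)/(5*(n**2 + 8*n + 12))) − (-7/60), i.e. n*(-n - 8)/(12*(n**2 + 8*n + 12)).

S(n) = n*(-n - 8)/(12*(n**2 + 8*n + 12))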